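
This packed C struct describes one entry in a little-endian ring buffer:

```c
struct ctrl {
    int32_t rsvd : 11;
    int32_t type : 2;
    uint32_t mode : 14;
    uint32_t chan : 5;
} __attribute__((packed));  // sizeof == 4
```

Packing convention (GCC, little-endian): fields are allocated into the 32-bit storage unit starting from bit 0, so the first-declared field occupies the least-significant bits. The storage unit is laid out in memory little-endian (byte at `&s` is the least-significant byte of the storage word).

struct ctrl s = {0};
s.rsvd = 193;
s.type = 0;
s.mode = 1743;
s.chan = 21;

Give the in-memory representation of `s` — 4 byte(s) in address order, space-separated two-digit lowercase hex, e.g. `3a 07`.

[0+:11] rsvd=193 & 0x7ff = 0xc1; word=0x000000c1
[11+:2] type=0 & 0x3 = 0x0; word=0x000000c1
[13+:14] mode=1743 & 0x3fff = 0x6cf; word=0x00d9e0c1
[27+:5] chan=21 & 0x1f = 0x15; word=0xa8d9e0c1
word = 0xa8d9e0c1 → little-endian bytes:
  [0]=0xc1  [1]=0xe0  [2]=0xd9  [3]=0xa8

c1 e0 d9 a8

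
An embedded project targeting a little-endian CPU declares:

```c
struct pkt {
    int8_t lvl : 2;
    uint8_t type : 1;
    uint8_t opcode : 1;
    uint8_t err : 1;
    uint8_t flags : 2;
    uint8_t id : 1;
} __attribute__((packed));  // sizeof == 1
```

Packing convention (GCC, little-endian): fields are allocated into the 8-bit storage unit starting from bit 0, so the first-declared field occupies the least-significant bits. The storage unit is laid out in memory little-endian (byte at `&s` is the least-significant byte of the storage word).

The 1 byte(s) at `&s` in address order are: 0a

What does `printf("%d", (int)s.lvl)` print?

-2

[0]=0x0a (little-endian) → word 0x0a
lvl:2 @ bit 0 → (0x0a>>0)&0x3 = 0x2  ←
type:1 @ bit 2 → (0x0a>>2)&0x1 = 0x0
opcode:1 @ bit 3 → (0x0a>>3)&0x1 = 0x1
err:1 @ bit 4 → (0x0a>>4)&0x1 = 0x0
flags:2 @ bit 5 → (0x0a>>5)&0x3 = 0x0
id:1 @ bit 7 → (0x0a>>7)&0x1 = 0x0
lvl signed 2b, MSB=1: 2 - 4 = -2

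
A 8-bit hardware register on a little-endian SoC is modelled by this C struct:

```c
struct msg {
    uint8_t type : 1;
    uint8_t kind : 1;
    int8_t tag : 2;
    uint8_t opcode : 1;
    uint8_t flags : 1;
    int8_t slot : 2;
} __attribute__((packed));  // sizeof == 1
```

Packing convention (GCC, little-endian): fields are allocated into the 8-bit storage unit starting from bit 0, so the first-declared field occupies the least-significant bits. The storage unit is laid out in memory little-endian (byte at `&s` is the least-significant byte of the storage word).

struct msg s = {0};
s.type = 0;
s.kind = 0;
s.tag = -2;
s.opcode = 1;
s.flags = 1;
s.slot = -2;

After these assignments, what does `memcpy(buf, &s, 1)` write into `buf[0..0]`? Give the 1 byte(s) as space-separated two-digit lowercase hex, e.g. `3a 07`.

b8

type:1 = 0 → 0x0 << 0 → word 0x00
kind:1 = 0 → 0x0 << 1 → word 0x00
tag:2 = -2 → 0x2 << 2 → word 0x08
opcode:1 = 1 → 0x1 << 4 → word 0x18
flags:1 = 1 → 0x1 << 5 → word 0x38
slot:2 = -2 → 0x2 << 6 → word 0xb8
word = 0xb8 → little-endian bytes:
  [0]=0xb8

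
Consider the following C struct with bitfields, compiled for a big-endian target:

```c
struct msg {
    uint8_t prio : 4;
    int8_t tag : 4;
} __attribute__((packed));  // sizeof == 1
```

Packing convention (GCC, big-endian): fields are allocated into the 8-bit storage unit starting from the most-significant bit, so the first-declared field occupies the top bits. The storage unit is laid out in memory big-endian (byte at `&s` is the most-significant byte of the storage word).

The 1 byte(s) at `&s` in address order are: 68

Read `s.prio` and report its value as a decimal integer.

[0]=0x68 (big-endian) → word 0x68
prio [4+:4] = (word>>4) & 0xf = 6  ←
tag [0+:4] = (word>>0) & 0xf = 8

6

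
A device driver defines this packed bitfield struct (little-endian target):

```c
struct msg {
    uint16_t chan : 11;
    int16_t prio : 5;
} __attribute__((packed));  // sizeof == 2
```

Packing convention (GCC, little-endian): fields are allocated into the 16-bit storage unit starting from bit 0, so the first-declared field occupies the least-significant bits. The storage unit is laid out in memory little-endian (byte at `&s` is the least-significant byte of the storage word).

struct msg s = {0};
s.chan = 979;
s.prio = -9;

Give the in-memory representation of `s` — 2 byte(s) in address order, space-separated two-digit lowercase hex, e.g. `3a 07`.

d3 bb

chan (11b) val=979 bits=0x3d3 at bit 0: 0x03d3
prio (5b) val=-9 bits=0x17 at bit 11: 0xbbd3
word = 0xbbd3 → little-endian bytes:
  [0]=0xd3  [1]=0xbb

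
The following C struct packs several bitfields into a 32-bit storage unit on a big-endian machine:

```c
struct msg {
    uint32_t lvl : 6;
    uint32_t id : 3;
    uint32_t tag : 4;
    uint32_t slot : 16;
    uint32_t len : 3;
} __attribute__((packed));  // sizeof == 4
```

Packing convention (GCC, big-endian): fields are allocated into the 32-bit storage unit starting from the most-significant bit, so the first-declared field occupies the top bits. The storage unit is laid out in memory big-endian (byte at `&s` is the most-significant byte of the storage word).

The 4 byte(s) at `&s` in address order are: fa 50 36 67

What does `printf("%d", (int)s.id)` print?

4

[0]=0xfa [1]=0x50 [2]=0x36 [3]=0x67 (big-endian) → word 0xfa503667
lvl:6 @ bit 26 → (0xfa503667>>26)&0x3f = 0x3e
id:3 @ bit 23 → (0xfa503667>>23)&0x7 = 0x4  ←
tag:4 @ bit 19 → (0xfa503667>>19)&0xf = 0xa
slot:16 @ bit 3 → (0xfa503667>>3)&0xffff = 0x6cc
len:3 @ bit 0 → (0xfa503667>>0)&0x7 = 0x7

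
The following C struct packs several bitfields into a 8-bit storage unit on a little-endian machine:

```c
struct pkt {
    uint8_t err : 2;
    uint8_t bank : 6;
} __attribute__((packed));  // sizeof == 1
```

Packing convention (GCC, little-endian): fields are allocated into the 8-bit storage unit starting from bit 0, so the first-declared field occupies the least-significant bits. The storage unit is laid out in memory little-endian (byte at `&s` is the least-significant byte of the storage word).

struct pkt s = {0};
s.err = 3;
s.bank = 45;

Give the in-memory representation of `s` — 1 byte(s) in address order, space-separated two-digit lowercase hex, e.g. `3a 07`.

err (2b) val=3 bits=0x3 at bit 0: 0x03
bank (6b) val=45 bits=0x2d at bit 2: 0xb7
word = 0xb7 → little-endian bytes:
  [0]=0xb7

b7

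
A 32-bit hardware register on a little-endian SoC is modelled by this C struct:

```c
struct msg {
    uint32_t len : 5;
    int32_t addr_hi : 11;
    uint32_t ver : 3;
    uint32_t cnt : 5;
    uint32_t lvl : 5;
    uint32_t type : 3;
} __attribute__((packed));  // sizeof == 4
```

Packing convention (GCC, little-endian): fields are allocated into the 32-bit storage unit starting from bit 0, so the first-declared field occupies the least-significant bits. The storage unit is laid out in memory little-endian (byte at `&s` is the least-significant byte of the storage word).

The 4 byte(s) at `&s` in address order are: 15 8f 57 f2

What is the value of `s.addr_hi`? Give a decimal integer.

-904

[0]=0x15 [1]=0x8f [2]=0x57 [3]=0xf2 (little-endian) → word 0xf2578f15
len [0+:5] = (word>>0) & 0x1f = 21
addr_hi [5+:11] = (word>>5) & 0x7ff = 1144  ←
ver [16+:3] = (word>>16) & 0x7 = 7
cnt [19+:5] = (word>>19) & 0x1f = 10
lvl [24+:5] = (word>>24) & 0x1f = 18
type [29+:3] = (word>>29) & 0x7 = 7
addr_hi signed 11b, MSB=1: 1144 - 2048 = -904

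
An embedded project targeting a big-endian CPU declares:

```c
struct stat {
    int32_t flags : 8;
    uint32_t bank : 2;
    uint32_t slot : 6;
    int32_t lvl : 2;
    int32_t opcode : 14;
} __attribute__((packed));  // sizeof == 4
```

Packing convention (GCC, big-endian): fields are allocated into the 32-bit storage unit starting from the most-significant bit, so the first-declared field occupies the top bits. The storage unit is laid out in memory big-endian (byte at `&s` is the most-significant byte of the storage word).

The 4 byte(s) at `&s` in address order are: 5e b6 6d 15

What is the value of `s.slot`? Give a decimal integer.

[0]=0x5e [1]=0xb6 [2]=0x6d [3]=0x15 (big-endian) → word 0x5eb66d15
flags:8 @ bit 24 → (0x5eb66d15>>24)&0xff = 0x5e
bank:2 @ bit 22 → (0x5eb66d15>>22)&0x3 = 0x2
slot:6 @ bit 16 → (0x5eb66d15>>16)&0x3f = 0x36  ←
lvl:2 @ bit 14 → (0x5eb66d15>>14)&0x3 = 0x1
opcode:14 @ bit 0 → (0x5eb66d15>>0)&0x3fff = 0x2d15

54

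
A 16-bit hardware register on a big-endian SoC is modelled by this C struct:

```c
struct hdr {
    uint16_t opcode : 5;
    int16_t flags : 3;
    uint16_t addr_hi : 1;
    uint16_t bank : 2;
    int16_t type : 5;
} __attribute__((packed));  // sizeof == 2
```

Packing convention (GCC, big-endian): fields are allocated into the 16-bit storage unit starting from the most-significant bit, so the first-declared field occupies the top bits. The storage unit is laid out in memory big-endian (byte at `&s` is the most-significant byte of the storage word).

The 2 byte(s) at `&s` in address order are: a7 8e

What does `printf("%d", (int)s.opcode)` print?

20

[0]=0xa7 [1]=0x8e (big-endian) → word 0xa78e
opcode:5 @ bit 11 → (0xa78e>>11)&0x1f = 0x14  ←
flags:3 @ bit 8 → (0xa78e>>8)&0x7 = 0x7
addr_hi:1 @ bit 7 → (0xa78e>>7)&0x1 = 0x1
bank:2 @ bit 5 → (0xa78e>>5)&0x3 = 0x0
type:5 @ bit 0 → (0xa78e>>0)&0x1f = 0xe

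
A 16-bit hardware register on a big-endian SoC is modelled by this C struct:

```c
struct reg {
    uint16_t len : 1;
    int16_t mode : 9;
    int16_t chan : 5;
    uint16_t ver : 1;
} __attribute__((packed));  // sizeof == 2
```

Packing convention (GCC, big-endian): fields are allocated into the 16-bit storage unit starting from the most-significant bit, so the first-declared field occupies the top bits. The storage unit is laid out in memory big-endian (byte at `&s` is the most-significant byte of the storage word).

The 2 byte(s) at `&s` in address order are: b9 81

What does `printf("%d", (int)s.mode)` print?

230

[0]=0xb9 [1]=0x81 (big-endian) → word 0xb981
len:1 @ bit 15 → (0xb981>>15)&0x1 = 0x1
mode:9 @ bit 6 → (0xb981>>6)&0x1ff = 0xe6  ←
chan:5 @ bit 1 → (0xb981>>1)&0x1f = 0x0
ver:1 @ bit 0 → (0xb981>>0)&0x1 = 0x1
mode signed 9b, MSB=0: value = 230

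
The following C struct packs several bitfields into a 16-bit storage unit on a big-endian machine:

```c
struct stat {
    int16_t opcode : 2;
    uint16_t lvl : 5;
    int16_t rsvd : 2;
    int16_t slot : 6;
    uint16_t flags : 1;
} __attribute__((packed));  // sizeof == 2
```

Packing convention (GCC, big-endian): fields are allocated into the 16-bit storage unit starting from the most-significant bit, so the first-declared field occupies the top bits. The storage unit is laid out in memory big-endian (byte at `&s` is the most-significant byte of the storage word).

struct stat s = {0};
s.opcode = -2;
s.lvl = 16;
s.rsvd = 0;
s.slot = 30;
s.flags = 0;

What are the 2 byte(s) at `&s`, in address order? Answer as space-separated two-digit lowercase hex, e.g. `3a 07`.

a0 3c

opcode (2b) val=-2 bits=0x2 at bit 14: 0x8000
lvl (5b) val=16 bits=0x10 at bit 9: 0xa000
rsvd (2b) val=0 bits=0x0 at bit 7: 0xa000
slot (6b) val=30 bits=0x1e at bit 1: 0xa03c
flags (1b) val=0 bits=0x0 at bit 0: 0xa03c
word = 0xa03c → big-endian bytes:
  [0]=0xa0  [1]=0x3c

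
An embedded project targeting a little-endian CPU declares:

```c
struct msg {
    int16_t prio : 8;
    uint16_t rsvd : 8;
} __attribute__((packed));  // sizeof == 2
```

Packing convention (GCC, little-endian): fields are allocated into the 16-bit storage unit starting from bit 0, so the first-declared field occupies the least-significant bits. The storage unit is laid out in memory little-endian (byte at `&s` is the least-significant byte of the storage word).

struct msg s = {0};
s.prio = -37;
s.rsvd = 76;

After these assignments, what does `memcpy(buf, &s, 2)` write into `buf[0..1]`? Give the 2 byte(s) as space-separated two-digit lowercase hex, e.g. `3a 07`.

db 4c

[0+:8] prio=-37 & 0xff = 0xdb; word=0x00db
[8+:8] rsvd=76 & 0xff = 0x4c; word=0x4cdb
word = 0x4cdb → little-endian bytes:
  [0]=0xdb  [1]=0x4c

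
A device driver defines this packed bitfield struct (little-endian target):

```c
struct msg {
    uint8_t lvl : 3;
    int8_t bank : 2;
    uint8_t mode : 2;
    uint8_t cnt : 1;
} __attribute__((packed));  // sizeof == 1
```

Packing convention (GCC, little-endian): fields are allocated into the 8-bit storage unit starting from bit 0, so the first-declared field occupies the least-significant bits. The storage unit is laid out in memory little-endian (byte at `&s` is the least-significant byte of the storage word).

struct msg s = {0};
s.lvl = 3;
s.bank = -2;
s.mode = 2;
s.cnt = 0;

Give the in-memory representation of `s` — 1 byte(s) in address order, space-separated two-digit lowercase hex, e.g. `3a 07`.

lvl (3b) val=3 bits=0x3 at bit 0: 0x03
bank (2b) val=-2 bits=0x2 at bit 3: 0x13
mode (2b) val=2 bits=0x2 at bit 5: 0x53
cnt (1b) val=0 bits=0x0 at bit 7: 0x53
word = 0x53 → little-endian bytes:
  [0]=0x53

53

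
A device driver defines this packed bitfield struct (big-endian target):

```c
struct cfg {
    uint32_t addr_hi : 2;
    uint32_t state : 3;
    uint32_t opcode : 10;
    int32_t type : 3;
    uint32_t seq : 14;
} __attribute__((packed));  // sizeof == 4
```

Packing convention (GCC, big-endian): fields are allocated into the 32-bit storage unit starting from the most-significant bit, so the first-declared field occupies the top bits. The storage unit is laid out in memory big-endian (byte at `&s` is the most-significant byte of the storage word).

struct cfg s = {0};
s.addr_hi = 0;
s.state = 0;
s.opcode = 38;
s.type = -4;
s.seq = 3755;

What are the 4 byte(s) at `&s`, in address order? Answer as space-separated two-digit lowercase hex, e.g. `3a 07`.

00 4d 0e ab

addr_hi (2b) val=0 bits=0x0 at bit 30: 0x00000000
state (3b) val=0 bits=0x0 at bit 27: 0x00000000
opcode (10b) val=38 bits=0x26 at bit 17: 0x004c0000
type (3b) val=-4 bits=0x4 at bit 14: 0x004d0000
seq (14b) val=3755 bits=0xeab at bit 0: 0x004d0eab
word = 0x004d0eab → big-endian bytes:
  [0]=0x00  [1]=0x4d  [2]=0x0e  [3]=0xab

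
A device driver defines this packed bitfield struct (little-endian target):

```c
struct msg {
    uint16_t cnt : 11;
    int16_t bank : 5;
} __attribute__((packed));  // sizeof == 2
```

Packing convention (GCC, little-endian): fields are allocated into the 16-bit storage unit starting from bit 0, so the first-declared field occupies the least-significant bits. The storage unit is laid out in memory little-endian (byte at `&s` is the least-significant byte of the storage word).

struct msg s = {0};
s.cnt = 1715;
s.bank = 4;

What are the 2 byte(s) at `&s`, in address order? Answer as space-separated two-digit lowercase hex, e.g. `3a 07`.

b3 26

cnt:11 = 1715 → 0x6b3 << 0 → word 0x06b3
bank:5 = 4 → 0x4 << 11 → word 0x26b3
word = 0x26b3 → little-endian bytes:
  [0]=0xb3  [1]=0x26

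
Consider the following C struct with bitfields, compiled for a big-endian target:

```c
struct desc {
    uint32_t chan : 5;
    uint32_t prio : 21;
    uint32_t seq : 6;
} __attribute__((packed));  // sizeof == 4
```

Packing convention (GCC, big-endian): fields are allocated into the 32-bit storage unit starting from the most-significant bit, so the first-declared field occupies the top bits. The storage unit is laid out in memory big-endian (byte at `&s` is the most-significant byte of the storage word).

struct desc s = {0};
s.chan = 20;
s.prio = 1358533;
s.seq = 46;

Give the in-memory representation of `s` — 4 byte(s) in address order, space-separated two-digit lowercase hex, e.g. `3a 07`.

a5 2e b1 6e

[27+:5] chan=20 & 0x1f = 0x14; word=0xa0000000
[6+:21] prio=1358533 & 0x1fffff = 0x14bac5; word=0xa52eb140
[0+:6] seq=46 & 0x3f = 0x2e; word=0xa52eb16e
word = 0xa52eb16e → big-endian bytes:
  [0]=0xa5  [1]=0x2e  [2]=0xb1  [3]=0x6e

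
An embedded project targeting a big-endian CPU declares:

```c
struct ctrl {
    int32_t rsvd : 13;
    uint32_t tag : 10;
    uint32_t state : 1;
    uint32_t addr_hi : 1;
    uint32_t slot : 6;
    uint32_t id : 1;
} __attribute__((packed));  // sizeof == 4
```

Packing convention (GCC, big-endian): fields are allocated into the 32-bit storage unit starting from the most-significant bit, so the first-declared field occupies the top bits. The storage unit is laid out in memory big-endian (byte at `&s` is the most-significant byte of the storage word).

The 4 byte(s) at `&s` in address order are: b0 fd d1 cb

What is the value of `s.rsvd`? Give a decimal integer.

-2529

[0]=0xb0 [1]=0xfd [2]=0xd1 [3]=0xcb (big-endian) → word 0xb0fdd1cb
rsvd [19+:13] = (word>>19) & 0x1fff = 5663  ←
tag [9+:10] = (word>>9) & 0x3ff = 744
state [8+:1] = (word>>8) & 0x1 = 1
addr_hi [7+:1] = (word>>7) & 0x1 = 1
slot [1+:6] = (word>>1) & 0x3f = 37
id [0+:1] = (word>>0) & 0x1 = 1
rsvd signed 13b, MSB=1: 5663 - 8192 = -2529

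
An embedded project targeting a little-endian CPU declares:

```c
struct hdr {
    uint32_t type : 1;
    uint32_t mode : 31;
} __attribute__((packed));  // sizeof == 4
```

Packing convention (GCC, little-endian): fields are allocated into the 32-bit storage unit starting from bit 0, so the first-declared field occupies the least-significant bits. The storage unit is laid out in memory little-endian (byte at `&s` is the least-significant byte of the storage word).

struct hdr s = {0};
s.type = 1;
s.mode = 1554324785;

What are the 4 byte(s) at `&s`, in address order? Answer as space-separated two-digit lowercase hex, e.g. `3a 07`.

type:1 = 1 → 0x1 << 0 → word 0x00000001
mode:31 = 1554324785 → 0x5ca51d31 << 1 → word 0xb94a3a63
word = 0xb94a3a63 → little-endian bytes:
  [0]=0x63  [1]=0x3a  [2]=0x4a  [3]=0xb9

63 3a 4a b9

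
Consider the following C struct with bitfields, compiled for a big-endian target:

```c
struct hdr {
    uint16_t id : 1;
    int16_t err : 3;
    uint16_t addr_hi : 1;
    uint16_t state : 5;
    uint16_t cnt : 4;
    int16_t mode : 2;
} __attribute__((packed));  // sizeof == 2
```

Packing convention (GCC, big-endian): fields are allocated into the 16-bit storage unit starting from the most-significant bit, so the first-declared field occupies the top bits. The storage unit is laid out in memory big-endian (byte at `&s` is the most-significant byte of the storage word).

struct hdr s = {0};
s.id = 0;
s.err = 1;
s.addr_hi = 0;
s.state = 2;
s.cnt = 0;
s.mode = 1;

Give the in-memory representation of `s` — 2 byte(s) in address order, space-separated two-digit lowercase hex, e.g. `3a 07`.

10 81

id (1b) val=0 bits=0x0 at bit 15: 0x0000
err (3b) val=1 bits=0x1 at bit 12: 0x1000
addr_hi (1b) val=0 bits=0x0 at bit 11: 0x1000
state (5b) val=2 bits=0x2 at bit 6: 0x1080
cnt (4b) val=0 bits=0x0 at bit 2: 0x1080
mode (2b) val=1 bits=0x1 at bit 0: 0x1081
word = 0x1081 → big-endian bytes:
  [0]=0x10  [1]=0x81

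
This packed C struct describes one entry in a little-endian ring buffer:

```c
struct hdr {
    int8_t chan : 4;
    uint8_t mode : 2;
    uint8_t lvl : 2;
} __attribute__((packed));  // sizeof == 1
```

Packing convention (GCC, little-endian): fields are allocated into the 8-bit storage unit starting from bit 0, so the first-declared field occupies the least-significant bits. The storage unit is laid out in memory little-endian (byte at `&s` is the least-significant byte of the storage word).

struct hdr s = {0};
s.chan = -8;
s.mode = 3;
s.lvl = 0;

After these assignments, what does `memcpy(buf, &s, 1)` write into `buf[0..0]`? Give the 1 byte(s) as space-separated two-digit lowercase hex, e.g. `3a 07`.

38

chan (4b) val=-8 bits=0x8 at bit 0: 0x08
mode (2b) val=3 bits=0x3 at bit 4: 0x38
lvl (2b) val=0 bits=0x0 at bit 6: 0x38
word = 0x38 → little-endian bytes:
  [0]=0x38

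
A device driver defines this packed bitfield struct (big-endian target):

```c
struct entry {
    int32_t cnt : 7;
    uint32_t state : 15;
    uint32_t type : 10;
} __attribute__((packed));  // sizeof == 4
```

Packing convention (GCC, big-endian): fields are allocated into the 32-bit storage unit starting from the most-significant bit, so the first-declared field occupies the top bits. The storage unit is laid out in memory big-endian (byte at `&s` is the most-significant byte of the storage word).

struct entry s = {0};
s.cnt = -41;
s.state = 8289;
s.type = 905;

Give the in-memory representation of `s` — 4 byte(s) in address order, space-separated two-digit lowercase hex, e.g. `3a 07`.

ae 81 87 89

cnt (7b) val=-41 bits=0x57 at bit 25: 0xae000000
state (15b) val=8289 bits=0x2061 at bit 10: 0xae818400
type (10b) val=905 bits=0x389 at bit 0: 0xae818789
word = 0xae818789 → big-endian bytes:
  [0]=0xae  [1]=0x81  [2]=0x87  [3]=0x89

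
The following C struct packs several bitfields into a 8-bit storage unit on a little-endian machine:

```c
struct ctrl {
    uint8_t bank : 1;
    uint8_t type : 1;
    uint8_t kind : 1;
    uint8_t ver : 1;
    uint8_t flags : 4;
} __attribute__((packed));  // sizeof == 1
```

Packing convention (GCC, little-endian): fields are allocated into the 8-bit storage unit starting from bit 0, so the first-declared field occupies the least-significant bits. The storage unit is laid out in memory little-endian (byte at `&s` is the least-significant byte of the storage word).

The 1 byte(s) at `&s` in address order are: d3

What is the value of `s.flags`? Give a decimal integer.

[0]=0xd3 (little-endian) → word 0xd3
bank:1 @ bit 0 → (0xd3>>0)&0x1 = 0x1
type:1 @ bit 1 → (0xd3>>1)&0x1 = 0x1
kind:1 @ bit 2 → (0xd3>>2)&0x1 = 0x0
ver:1 @ bit 3 → (0xd3>>3)&0x1 = 0x0
flags:4 @ bit 4 → (0xd3>>4)&0xf = 0xd  ←

13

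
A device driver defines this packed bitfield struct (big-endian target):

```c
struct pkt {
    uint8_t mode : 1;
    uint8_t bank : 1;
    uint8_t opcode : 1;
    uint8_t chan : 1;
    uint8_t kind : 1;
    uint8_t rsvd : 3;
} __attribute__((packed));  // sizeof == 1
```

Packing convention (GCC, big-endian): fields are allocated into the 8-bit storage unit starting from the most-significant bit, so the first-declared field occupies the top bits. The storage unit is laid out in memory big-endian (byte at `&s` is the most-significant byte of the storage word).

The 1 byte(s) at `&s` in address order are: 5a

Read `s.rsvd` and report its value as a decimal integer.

[0]=0x5a (big-endian) → word 0x5a
mode:1 @ bit 7 → (0x5a>>7)&0x1 = 0x0
bank:1 @ bit 6 → (0x5a>>6)&0x1 = 0x1
opcode:1 @ bit 5 → (0x5a>>5)&0x1 = 0x0
chan:1 @ bit 4 → (0x5a>>4)&0x1 = 0x1
kind:1 @ bit 3 → (0x5a>>3)&0x1 = 0x1
rsvd:3 @ bit 0 → (0x5a>>0)&0x7 = 0x2  ←

2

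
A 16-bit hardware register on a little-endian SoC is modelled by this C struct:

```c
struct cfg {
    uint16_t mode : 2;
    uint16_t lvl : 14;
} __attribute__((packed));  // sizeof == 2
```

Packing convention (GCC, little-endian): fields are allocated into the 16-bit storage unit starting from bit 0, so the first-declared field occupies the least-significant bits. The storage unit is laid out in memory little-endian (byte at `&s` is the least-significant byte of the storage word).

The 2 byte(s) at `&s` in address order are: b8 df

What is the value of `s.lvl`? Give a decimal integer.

[0]=0xb8 [1]=0xdf (little-endian) → word 0xdfb8
mode:2 @ bit 0 → (0xdfb8>>0)&0x3 = 0x0
lvl:14 @ bit 2 → (0xdfb8>>2)&0x3fff = 0x37ee  ←

14318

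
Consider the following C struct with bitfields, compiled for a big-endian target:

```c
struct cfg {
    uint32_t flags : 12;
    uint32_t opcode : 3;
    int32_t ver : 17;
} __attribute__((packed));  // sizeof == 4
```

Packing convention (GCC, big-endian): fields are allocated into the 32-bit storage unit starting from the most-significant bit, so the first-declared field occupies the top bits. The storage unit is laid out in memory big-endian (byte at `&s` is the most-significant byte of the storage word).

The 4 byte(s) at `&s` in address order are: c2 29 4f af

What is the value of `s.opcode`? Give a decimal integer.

4

[0]=0xc2 [1]=0x29 [2]=0x4f [3]=0xaf (big-endian) → word 0xc2294faf
flags [20+:12] = (word>>20) & 0xfff = 3106
opcode [17+:3] = (word>>17) & 0x7 = 4  ←
ver [0+:17] = (word>>0) & 0x1ffff = 85935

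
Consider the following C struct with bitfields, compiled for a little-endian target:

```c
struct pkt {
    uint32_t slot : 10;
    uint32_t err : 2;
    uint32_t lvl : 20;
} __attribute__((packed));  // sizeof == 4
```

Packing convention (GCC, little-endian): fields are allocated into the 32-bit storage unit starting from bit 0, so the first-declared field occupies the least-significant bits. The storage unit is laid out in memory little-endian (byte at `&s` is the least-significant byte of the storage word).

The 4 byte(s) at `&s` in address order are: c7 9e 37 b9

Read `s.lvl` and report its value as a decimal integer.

[0]=0xc7 [1]=0x9e [2]=0x37 [3]=0xb9 (little-endian) → word 0xb9379ec7
slot [0+:10] = (word>>0) & 0x3ff = 711
err [10+:2] = (word>>10) & 0x3 = 3
lvl [12+:20] = (word>>12) & 0xfffff = 758649  ←

758649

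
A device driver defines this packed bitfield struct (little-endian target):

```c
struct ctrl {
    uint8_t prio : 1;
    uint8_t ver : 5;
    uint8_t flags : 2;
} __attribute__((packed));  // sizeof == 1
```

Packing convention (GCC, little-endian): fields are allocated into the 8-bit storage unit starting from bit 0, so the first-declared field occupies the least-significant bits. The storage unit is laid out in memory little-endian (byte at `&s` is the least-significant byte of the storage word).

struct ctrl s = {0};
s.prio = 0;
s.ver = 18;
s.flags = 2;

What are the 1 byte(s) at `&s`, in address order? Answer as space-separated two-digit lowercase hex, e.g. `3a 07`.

prio:1 = 0 → 0x0 << 0 → word 0x00
ver:5 = 18 → 0x12 << 1 → word 0x24
flags:2 = 2 → 0x2 << 6 → word 0xa4
word = 0xa4 → little-endian bytes:
  [0]=0xa4

a4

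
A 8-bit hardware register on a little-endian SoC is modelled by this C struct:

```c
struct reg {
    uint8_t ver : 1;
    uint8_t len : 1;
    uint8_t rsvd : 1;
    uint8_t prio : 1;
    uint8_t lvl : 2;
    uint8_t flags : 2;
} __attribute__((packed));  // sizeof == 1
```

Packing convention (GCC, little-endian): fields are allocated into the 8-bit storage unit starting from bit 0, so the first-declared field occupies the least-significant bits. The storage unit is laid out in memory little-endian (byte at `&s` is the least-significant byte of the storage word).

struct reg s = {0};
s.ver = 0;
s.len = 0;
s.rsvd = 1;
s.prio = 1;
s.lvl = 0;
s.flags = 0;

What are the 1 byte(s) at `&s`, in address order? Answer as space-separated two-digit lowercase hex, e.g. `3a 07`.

[0+:1] ver=0 & 0x1 = 0x0; word=0x00
[1+:1] len=0 & 0x1 = 0x0; word=0x00
[2+:1] rsvd=1 & 0x1 = 0x1; word=0x04
[3+:1] prio=1 & 0x1 = 0x1; word=0x0c
[4+:2] lvl=0 & 0x3 = 0x0; word=0x0c
[6+:2] flags=0 & 0x3 = 0x0; word=0x0c
word = 0x0c → little-endian bytes:
  [0]=0x0c

0c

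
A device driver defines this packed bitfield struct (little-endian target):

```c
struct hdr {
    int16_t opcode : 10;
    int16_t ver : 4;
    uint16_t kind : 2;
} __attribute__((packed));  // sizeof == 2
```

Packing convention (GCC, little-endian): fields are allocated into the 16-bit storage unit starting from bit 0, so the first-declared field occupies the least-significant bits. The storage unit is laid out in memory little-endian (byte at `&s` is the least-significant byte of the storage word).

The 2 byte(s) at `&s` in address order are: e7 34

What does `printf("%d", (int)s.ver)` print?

[0]=0xe7 [1]=0x34 (little-endian) → word 0x34e7
opcode:10 @ bit 0 → (0x34e7>>0)&0x3ff = 0xe7
ver:4 @ bit 10 → (0x34e7>>10)&0xf = 0xd  ←
kind:2 @ bit 14 → (0x34e7>>14)&0x3 = 0x0
ver signed 4b, MSB=1: 13 - 16 = -3

-3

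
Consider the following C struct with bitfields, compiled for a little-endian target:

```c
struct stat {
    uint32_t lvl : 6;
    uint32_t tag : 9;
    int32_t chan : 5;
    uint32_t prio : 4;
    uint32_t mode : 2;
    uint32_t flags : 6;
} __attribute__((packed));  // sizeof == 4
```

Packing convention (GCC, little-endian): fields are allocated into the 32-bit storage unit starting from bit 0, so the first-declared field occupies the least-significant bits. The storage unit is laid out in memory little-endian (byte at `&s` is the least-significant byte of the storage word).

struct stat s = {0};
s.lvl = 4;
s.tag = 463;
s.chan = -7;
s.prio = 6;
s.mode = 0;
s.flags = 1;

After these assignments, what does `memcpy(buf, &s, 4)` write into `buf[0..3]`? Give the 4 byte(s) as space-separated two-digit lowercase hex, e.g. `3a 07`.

[0+:6] lvl=4 & 0x3f = 0x4; word=0x00000004
[6+:9] tag=463 & 0x1ff = 0x1cf; word=0x000073c4
[15+:5] chan=-7 & 0x1f = 0x19; word=0x000cf3c4
[20+:4] prio=6 & 0xf = 0x6; word=0x006cf3c4
[24+:2] mode=0 & 0x3 = 0x0; word=0x006cf3c4
[26+:6] flags=1 & 0x3f = 0x1; word=0x046cf3c4
word = 0x046cf3c4 → little-endian bytes:
  [0]=0xc4  [1]=0xf3  [2]=0x6c  [3]=0x04

c4 f3 6c 04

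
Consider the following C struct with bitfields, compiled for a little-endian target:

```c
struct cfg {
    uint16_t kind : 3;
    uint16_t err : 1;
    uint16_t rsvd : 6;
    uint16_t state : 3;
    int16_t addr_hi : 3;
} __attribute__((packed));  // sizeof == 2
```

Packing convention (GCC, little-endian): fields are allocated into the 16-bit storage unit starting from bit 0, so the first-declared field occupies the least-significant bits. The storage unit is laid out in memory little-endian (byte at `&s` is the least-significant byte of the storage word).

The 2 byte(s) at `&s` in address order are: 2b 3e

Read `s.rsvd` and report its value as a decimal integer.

[0]=0x2b [1]=0x3e (little-endian) → word 0x3e2b
kind:3 @ bit 0 → (0x3e2b>>0)&0x7 = 0x3
err:1 @ bit 3 → (0x3e2b>>3)&0x1 = 0x1
rsvd:6 @ bit 4 → (0x3e2b>>4)&0x3f = 0x22  ←
state:3 @ bit 10 → (0x3e2b>>10)&0x7 = 0x7
addr_hi:3 @ bit 13 → (0x3e2b>>13)&0x7 = 0x1

34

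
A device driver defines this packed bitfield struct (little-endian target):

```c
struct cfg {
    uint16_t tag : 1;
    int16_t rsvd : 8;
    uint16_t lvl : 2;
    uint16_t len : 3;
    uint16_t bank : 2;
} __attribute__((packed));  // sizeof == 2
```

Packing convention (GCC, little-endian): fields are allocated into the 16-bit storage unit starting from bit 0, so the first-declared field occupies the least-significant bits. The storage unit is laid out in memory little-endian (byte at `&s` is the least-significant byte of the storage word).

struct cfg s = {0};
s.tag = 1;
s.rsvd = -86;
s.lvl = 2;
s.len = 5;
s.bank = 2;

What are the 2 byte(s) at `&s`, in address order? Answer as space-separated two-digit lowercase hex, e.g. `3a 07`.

55 ad

[0+:1] tag=1 & 0x1 = 0x1; word=0x0001
[1+:8] rsvd=-86 & 0xff = 0xaa; word=0x0155
[9+:2] lvl=2 & 0x3 = 0x2; word=0x0555
[11+:3] len=5 & 0x7 = 0x5; word=0x2d55
[14+:2] bank=2 & 0x3 = 0x2; word=0xad55
word = 0xad55 → little-endian bytes:
  [0]=0x55  [1]=0xad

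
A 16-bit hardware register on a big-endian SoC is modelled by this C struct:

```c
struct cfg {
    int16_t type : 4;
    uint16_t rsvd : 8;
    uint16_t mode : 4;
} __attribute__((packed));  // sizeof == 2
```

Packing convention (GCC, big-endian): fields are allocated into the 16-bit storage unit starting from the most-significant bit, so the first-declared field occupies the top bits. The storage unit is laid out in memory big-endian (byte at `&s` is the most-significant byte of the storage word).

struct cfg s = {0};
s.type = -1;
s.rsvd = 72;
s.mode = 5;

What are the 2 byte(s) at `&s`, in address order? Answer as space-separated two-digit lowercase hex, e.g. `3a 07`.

type (4b) val=-1 bits=0xf at bit 12: 0xf000
rsvd (8b) val=72 bits=0x48 at bit 4: 0xf480
mode (4b) val=5 bits=0x5 at bit 0: 0xf485
word = 0xf485 → big-endian bytes:
  [0]=0xf4  [1]=0x85

f4 85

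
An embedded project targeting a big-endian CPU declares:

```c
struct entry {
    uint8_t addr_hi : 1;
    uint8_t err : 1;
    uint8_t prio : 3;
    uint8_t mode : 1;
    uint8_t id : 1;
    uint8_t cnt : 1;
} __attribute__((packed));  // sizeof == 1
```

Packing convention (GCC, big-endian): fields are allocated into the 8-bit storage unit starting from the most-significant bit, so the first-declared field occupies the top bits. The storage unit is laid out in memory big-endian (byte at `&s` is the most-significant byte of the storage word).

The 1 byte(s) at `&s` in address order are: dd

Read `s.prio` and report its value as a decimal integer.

3

[0]=0xdd (big-endian) → word 0xdd
addr_hi:1 @ bit 7 → (0xdd>>7)&0x1 = 0x1
err:1 @ bit 6 → (0xdd>>6)&0x1 = 0x1
prio:3 @ bit 3 → (0xdd>>3)&0x7 = 0x3  ←
mode:1 @ bit 2 → (0xdd>>2)&0x1 = 0x1
id:1 @ bit 1 → (0xdd>>1)&0x1 = 0x0
cnt:1 @ bit 0 → (0xdd>>0)&0x1 = 0x1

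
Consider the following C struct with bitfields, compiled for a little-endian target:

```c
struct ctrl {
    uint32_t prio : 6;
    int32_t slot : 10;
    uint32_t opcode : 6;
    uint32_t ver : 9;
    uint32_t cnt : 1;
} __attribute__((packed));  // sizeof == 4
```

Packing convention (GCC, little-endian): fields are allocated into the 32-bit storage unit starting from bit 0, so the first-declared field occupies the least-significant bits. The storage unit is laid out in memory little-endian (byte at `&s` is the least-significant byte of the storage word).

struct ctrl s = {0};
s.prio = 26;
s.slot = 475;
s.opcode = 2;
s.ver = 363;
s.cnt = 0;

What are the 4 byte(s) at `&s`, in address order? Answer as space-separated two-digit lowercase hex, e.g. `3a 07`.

prio (6b) val=26 bits=0x1a at bit 0: 0x0000001a
slot (10b) val=475 bits=0x1db at bit 6: 0x000076da
opcode (6b) val=2 bits=0x2 at bit 16: 0x000276da
ver (9b) val=363 bits=0x16b at bit 22: 0x5ac276da
cnt (1b) val=0 bits=0x0 at bit 31: 0x5ac276da
word = 0x5ac276da → little-endian bytes:
  [0]=0xda  [1]=0x76  [2]=0xc2  [3]=0x5a

da 76 c2 5a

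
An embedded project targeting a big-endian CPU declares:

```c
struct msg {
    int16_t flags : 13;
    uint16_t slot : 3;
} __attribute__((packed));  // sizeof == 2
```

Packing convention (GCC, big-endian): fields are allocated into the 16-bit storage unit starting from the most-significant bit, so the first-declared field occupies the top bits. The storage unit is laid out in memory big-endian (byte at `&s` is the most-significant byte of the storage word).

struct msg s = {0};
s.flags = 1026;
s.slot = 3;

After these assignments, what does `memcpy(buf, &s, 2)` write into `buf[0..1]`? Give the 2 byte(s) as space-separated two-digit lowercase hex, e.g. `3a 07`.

20 13

flags:13 = 1026 → 0x402 << 3 → word 0x2010
slot:3 = 3 → 0x3 << 0 → word 0x2013
word = 0x2013 → big-endian bytes:
  [0]=0x20  [1]=0x13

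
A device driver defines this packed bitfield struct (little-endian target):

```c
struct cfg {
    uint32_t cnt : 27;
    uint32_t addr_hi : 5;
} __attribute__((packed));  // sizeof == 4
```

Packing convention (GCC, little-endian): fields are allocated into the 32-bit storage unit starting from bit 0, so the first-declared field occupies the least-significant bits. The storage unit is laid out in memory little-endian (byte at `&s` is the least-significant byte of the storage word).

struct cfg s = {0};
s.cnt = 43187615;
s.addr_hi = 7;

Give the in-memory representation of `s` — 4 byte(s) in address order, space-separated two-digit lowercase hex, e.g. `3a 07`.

[0+:27] cnt=43187615 & 0x7ffffff = 0x292fd9f; word=0x0292fd9f
[27+:5] addr_hi=7 & 0x1f = 0x7; word=0x3a92fd9f
word = 0x3a92fd9f → little-endian bytes:
  [0]=0x9f  [1]=0xfd  [2]=0x92  [3]=0x3a

9f fd 92 3a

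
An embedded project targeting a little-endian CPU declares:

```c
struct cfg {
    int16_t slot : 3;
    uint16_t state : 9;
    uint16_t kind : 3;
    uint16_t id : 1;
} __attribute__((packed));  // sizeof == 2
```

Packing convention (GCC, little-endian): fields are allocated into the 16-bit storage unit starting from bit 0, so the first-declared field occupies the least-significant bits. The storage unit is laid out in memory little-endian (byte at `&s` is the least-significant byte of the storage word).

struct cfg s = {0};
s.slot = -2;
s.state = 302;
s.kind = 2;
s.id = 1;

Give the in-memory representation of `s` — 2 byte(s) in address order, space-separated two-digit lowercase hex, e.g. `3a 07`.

slot:3 = -2 → 0x6 << 0 → word 0x0006
state:9 = 302 → 0x12e << 3 → word 0x0976
kind:3 = 2 → 0x2 << 12 → word 0x2976
id:1 = 1 → 0x1 << 15 → word 0xa976
word = 0xa976 → little-endian bytes:
  [0]=0x76  [1]=0xa9

76 a9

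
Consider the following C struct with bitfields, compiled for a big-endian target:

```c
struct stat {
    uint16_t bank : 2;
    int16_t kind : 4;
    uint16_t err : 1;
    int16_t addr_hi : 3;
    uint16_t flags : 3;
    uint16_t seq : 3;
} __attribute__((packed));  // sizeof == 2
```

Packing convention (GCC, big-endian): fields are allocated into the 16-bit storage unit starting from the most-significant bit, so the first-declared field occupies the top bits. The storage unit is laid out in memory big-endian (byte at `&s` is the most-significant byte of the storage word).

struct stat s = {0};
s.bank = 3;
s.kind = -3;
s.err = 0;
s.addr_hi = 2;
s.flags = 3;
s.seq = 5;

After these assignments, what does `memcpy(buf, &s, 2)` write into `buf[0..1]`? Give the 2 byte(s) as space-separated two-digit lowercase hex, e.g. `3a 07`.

[14+:2] bank=3 & 0x3 = 0x3; word=0xc000
[10+:4] kind=-3 & 0xf = 0xd; word=0xf400
[9+:1] err=0 & 0x1 = 0x0; word=0xf400
[6+:3] addr_hi=2 & 0x7 = 0x2; word=0xf480
[3+:3] flags=3 & 0x7 = 0x3; word=0xf498
[0+:3] seq=5 & 0x7 = 0x5; word=0xf49d
word = 0xf49d → big-endian bytes:
  [0]=0xf4  [1]=0x9d

f4 9d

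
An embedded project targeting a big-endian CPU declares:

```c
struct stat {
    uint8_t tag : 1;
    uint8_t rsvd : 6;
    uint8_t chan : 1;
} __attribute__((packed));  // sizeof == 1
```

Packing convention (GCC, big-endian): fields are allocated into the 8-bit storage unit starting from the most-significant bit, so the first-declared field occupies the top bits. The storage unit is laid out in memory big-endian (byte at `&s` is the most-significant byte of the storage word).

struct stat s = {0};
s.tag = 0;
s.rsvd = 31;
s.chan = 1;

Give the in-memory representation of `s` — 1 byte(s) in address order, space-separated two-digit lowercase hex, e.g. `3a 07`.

3f

[7+:1] tag=0 & 0x1 = 0x0; word=0x00
[1+:6] rsvd=31 & 0x3f = 0x1f; word=0x3e
[0+:1] chan=1 & 0x1 = 0x1; word=0x3f
word = 0x3f → big-endian bytes:
  [0]=0x3f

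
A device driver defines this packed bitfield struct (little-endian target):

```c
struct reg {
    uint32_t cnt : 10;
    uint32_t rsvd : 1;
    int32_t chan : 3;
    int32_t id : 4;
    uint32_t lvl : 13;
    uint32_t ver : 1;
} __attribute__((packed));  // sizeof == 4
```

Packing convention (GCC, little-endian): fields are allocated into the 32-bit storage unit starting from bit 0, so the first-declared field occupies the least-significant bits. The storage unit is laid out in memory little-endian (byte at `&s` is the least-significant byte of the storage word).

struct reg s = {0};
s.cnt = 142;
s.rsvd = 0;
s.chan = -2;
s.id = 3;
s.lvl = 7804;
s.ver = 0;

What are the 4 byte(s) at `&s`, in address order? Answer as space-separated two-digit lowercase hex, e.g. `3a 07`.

8e f0 f0 79

[0+:10] cnt=142 & 0x3ff = 0x8e; word=0x0000008e
[10+:1] rsvd=0 & 0x1 = 0x0; word=0x0000008e
[11+:3] chan=-2 & 0x7 = 0x6; word=0x0000308e
[14+:4] id=3 & 0xf = 0x3; word=0x0000f08e
[18+:13] lvl=7804 & 0x1fff = 0x1e7c; word=0x79f0f08e
[31+:1] ver=0 & 0x1 = 0x0; word=0x79f0f08e
word = 0x79f0f08e → little-endian bytes:
  [0]=0x8e  [1]=0xf0  [2]=0xf0  [3]=0x79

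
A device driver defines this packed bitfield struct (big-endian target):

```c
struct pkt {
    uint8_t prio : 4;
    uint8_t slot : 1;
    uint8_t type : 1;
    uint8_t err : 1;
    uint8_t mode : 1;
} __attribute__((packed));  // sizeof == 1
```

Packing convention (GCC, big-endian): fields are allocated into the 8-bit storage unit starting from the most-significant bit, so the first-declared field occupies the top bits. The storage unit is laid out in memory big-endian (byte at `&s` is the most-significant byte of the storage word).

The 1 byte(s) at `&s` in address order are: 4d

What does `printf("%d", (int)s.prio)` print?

4

[0]=0x4d (big-endian) → word 0x4d
prio:4 @ bit 4 → (0x4d>>4)&0xf = 0x4  ←
slot:1 @ bit 3 → (0x4d>>3)&0x1 = 0x1
type:1 @ bit 2 → (0x4d>>2)&0x1 = 0x1
err:1 @ bit 1 → (0x4d>>1)&0x1 = 0x0
mode:1 @ bit 0 → (0x4d>>0)&0x1 = 0x1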